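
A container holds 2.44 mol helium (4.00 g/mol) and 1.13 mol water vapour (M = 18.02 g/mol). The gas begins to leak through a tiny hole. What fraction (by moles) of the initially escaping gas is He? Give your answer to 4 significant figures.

0.8209

Each component's effusion rate ∝ (its partial pressure)·(1/√M) ∝ n_i/√M_i.
Mole fraction of He in the effusate = (n_He/√M_He) / (n_He/√M_He + n_H₂O/√M_H₂O)
= (2.44/√4.00) / (2.44/√4.00 + 1.13/√18.02) = 1.220/(1.220 + 0.2662) = 0.8209.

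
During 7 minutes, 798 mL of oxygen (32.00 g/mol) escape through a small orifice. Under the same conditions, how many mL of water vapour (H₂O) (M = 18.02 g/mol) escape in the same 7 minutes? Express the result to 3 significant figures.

Graham's law gives rate_H₂O/rate_O₂ = √(M_O₂/M_H₂O) = √(32.00/18.02) = √1.776 = 1.333.
So the volume for H₂O is 798 × 1.333 = 1060 mL.

1060 mL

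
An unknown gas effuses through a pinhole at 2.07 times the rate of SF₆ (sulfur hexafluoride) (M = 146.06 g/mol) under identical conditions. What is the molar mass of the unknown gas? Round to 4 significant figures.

By Graham's law, rate_X/rate_SF₆ = √(M_SF₆/M_X).
2.07 = √(146.06/M_X)
M_X = 146.06 / 2.07² = 146.06 / 4.285 = 34.09 g/mol

34.09 g/mol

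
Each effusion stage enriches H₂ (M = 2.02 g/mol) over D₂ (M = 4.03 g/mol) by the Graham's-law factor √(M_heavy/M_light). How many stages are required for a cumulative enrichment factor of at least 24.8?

10

Single-stage factor α = √(4.03/2.02), so ln α = ½ ln(1.99505) = 0.3453.
Need α^N ≥ 24.8 ⇒ N ≥ ln(24.8) / ln α = 3.211 / 0.3453 = 9.30.
So at least 10 stages are needed.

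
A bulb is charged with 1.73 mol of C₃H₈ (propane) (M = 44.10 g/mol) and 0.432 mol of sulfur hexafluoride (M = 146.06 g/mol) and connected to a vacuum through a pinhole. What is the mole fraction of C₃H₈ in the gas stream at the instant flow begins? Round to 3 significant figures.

0.879

Effusion rate of each component ∝ n_i/√M_i (partial pressure × 1/√M).
Mole fraction of C₃H₈ in the effusate = (n_C₃H₈/√M_C₃H₈) / (n_C₃H₈/√M_C₃H₈ + n_SF₆/√M_SF₆)
= (1.73/√44.10) / (1.73/√44.10 + 0.432/√146.06) = 0.2605/(0.2605 + 0.03575) = 0.879.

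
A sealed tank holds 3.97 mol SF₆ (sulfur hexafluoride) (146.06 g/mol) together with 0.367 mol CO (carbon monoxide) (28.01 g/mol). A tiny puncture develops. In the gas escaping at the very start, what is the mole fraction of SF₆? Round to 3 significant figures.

Each component's effusion rate ∝ (its partial pressure)·(1/√M) ∝ n_i/√M_i.
Mole fraction of SF₆ in the effusate = (n_SF₆/√M_SF₆) / (n_SF₆/√M_SF₆ + n_CO/√M_CO)
= (3.97/√146.06) / (3.97/√146.06 + 0.367/√28.01) = 0.3285/(0.3285 + 0.06934) = 0.826.

0.826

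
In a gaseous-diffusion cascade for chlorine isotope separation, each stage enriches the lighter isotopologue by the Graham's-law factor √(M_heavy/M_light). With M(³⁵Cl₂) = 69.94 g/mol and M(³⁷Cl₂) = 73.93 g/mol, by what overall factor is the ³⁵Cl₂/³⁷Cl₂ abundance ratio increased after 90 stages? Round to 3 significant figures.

12.1

The single-stage factor is √(M_heavy/M_light), so 90 stages give [√(73.93/69.94)]^90 = (73.93/69.94)^(90/2).
= 1.05705^45 = 12.1.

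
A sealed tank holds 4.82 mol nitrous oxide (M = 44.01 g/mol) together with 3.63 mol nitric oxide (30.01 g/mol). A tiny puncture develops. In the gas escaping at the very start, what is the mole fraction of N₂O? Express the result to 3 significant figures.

0.523

Each component's effusion rate ∝ (its partial pressure)·(1/√M) ∝ n_i/√M_i.
So x_N₂O in the escaping gas = (n_N₂O/√M_N₂O) / Σ(n_i/√M_i)
= (4.82/√44.01) / (4.82/√44.01 + 3.63/√30.01) = 0.7266/(0.7266 + 0.6626) = 0.523.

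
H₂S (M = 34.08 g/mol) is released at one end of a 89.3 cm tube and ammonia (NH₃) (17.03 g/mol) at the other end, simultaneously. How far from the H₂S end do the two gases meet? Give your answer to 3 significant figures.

In equal time, each gas travels a distance ∝ its rate ∝ 1/√M, so d_H₂S/d_NH₃ = √(M_NH₃/M_H₂S) = √(17.03/34.08) = 0.7069.
With d_H₂S + d_NH₃ = 89.3 cm, d_NH₃ = 89.3/(1 + 0.7069) = 52.32 cm.
d_H₂S = 89.3 − 52.32 = 37.0 cm.

37.0 cm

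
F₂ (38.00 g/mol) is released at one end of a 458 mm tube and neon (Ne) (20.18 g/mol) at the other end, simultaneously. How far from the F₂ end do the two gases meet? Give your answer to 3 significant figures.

Distances travelled in equal time are proportional to diffusion rates, so d_F₂/d_Ne = √(M_Ne/M_F₂) = √(20.18/38.00) = 0.7287.
With d_F₂ + d_Ne = 458 mm, d_Ne = 458/(1 + 0.7287) = 264.9 mm.
d_F₂ = 458 − 264.9 = 193 mm.

193 mm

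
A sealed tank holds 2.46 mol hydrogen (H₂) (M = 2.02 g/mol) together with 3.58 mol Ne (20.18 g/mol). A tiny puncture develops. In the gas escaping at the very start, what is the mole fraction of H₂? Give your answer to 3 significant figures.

Effusion rate of each component ∝ n_i/√M_i (partial pressure × 1/√M).
x_H₂(eff) = (n_H₂/√M_H₂) / (n_H₂/√M_H₂ + n_Ne/√M_Ne)
= (2.46/√2.02) / (2.46/√2.02 + 3.58/√20.18) = 1.731/(1.731 + 0.7969) = 0.685.

0.685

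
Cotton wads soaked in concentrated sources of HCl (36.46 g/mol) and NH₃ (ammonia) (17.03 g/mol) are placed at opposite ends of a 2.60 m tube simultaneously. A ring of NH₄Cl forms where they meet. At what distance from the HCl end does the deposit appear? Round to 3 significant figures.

Distances travelled in equal time are proportional to diffusion rates, so d_HCl/d_NH₃ = √(M_NH₃/M_HCl) = √(17.03/36.46) = 0.6834.
With d_HCl + d_NH₃ = 2.60 m, d_NH₃ = 2.60/(1 + 0.6834) = 1.544 m.
d_HCl = 2.60 − 1.544 = 1.06 m.

1.06 m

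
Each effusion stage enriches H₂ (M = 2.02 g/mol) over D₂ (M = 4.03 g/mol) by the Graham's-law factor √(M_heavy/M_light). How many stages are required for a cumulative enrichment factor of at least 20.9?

Single-stage factor α = √(4.03/2.02), so ln α = ½ ln(1.99505) = 0.3453.
Need α^N ≥ 20.9 ⇒ N ≥ ln(20.9) / ln α = 3.040 / 0.3453 = 8.80.
Rounding up, N = 9 stages.

9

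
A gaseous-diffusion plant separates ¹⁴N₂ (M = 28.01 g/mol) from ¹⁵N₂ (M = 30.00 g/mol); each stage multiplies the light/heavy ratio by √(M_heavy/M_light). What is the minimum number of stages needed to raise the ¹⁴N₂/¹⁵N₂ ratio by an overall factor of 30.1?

100

Per stage α = (30.00/28.01)^(1/2) = 1.07105^0.5, giving ln α = 0.03432.
Need α^N ≥ 30.1 ⇒ N ≥ ln(30.1) / ln α = 3.405 / 0.03432 = 99.21.
Rounding up, N = 100 stages.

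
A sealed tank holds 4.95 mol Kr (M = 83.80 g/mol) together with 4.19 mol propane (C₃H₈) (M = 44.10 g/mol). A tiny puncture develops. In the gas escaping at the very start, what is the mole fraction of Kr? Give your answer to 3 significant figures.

0.462

Rate_i ∝ x_i/√M_i (Graham's law weighted by mole fraction), so the effusate composition follows n_i/√M_i.
Mole fraction of Kr in the effusate = (n_Kr/√M_Kr) / (n_Kr/√M_Kr + n_C₃H₈/√M_C₃H₈)
= (4.95/√83.80) / (4.95/√83.80 + 4.19/√44.10) = 0.5407/(0.5407 + 0.6309) = 0.462.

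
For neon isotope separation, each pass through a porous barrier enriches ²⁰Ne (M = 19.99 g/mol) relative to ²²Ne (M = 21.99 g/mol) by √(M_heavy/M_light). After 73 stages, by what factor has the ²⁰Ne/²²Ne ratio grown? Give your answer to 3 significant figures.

32.5

After 73 stages the ratio has grown by (√(21.99/19.99))^73 = (21.99/19.99)^(73/2).
= 1.10005^(73/2) = 32.5.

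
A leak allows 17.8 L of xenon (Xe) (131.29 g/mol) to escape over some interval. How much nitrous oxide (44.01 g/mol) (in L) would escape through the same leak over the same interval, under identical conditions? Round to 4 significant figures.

30.74 L

From Graham's law, rate_N₂O/rate_Xe = √(M_Xe/M_N₂O) = √(131.29/44.01) = √2.983 = 1.727.
So the volume for N₂O is 17.8 × 1.727 = 30.74 L.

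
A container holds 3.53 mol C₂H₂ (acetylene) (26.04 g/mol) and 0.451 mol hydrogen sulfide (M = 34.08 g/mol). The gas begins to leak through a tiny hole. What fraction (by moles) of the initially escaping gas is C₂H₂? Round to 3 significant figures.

0.900

Rate_i ∝ x_i/√M_i (Graham's law weighted by mole fraction), so the effusate composition follows n_i/√M_i.
So x_C₂H₂ in the escaping gas = (n_C₂H₂/√M_C₂H₂) / Σ(n_i/√M_i)
= (3.53/√26.04) / (3.53/√26.04 + 0.451/√34.08) = 0.6918/(0.6918 + 0.07726) = 0.900.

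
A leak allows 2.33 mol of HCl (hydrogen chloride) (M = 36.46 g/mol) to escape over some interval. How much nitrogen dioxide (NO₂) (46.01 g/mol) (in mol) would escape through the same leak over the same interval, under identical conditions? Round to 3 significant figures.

By Graham's law, rate_NO₂/rate_HCl = √(M_HCl/M_NO₂) = √(36.46/46.01) = √0.7924 = 0.8902.
So the amount for NO₂ is 2.33 × 0.8902 = 2.07 mol.

2.07 mol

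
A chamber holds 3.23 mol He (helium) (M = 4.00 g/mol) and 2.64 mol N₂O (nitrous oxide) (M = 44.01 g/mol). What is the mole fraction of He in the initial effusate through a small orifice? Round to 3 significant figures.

0.802

Rate_i ∝ x_i/√M_i (Graham's law weighted by mole fraction), so the effusate composition follows n_i/√M_i.
Mole fraction of He in the effusate = (n_He/√M_He) / (n_He/√M_He + n_N₂O/√M_N₂O)
= (3.23/√4.00) / (3.23/√4.00 + 2.64/√44.01) = 1.615/(1.615 + 0.3979) = 0.802.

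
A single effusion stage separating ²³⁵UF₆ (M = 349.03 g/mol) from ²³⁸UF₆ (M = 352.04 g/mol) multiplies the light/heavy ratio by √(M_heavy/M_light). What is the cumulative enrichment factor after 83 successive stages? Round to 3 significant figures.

After 83 stages the ratio has grown by (√(352.04/349.03))^83 = (352.04/349.03)^(83/2).
= 1.00862^(83/2) = 1.43.

1.43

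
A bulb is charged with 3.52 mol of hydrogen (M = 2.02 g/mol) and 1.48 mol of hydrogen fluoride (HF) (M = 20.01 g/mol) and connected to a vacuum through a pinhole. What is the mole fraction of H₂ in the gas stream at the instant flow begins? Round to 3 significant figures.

Effusion rate of each component ∝ n_i/√M_i (partial pressure × 1/√M).
x_H₂(eff) = (n_H₂/√M_H₂) / (n_H₂/√M_H₂ + n_HF/√M_HF)
= (3.52/√2.02) / (3.52/√2.02 + 1.48/√20.01) = 2.477/(2.477 + 0.3309) = 0.882.

0.882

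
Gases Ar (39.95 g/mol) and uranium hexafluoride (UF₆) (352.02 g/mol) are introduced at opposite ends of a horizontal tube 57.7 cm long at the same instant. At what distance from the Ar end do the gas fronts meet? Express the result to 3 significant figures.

43.2 cm

The fronts meet when d_Ar + d_UF₆ = L with d_Ar/d_UF₆ = √(M_UF₆/M_Ar) (Graham's law). Here √(M_UF₆/M_Ar) = √(352.02/39.95) = 2.968.
With d_Ar + d_UF₆ = 57.7 cm, d_UF₆ = 57.7/(1 + 2.968) = 14.54 cm.
d_Ar = 57.7 − 14.54 = 43.2 cm.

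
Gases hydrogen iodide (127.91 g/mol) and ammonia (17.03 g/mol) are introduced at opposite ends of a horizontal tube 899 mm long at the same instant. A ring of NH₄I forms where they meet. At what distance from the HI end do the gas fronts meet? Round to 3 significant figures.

The fronts meet when d_HI + d_NH₃ = L with d_HI/d_NH₃ = √(M_NH₃/M_HI) (Graham's law). Here √(M_NH₃/M_HI) = √(17.03/127.91) = 0.3649.
With d_HI + d_NH₃ = 899 mm, d_NH₃ = 899/(1 + 0.3649) = 658.7 mm.
d_HI = 899 − 658.7 = 240 mm.

240 mm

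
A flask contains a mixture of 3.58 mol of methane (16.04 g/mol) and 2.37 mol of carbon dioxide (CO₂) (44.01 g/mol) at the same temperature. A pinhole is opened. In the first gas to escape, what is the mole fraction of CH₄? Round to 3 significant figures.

0.714

Rate_i ∝ x_i/√M_i (Graham's law weighted by mole fraction), so the effusate composition follows n_i/√M_i.
Mole fraction of CH₄ in the effusate = (n_CH₄/√M_CH₄) / (n_CH₄/√M_CH₄ + n_CO₂/√M_CO₂)
= (3.58/√16.04) / (3.58/√16.04 + 2.37/√44.01) = 0.8939/(0.8939 + 0.3573) = 0.714.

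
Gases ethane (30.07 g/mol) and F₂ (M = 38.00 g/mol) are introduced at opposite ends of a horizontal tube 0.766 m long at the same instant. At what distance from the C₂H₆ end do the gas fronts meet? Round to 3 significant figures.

The fronts meet when d_C₂H₆ + d_F₂ = L with d_C₂H₆/d_F₂ = √(M_F₂/M_C₂H₆) (Graham's law). Here √(M_F₂/M_C₂H₆) = √(38.00/30.07) = 1.124.
With d_C₂H₆ + d_F₂ = 0.766 m, d_F₂ = 0.766/(1 + 1.124) = 0.3606 m.
d_C₂H₆ = 0.766 − 0.3606 = 0.405 m.

0.405 m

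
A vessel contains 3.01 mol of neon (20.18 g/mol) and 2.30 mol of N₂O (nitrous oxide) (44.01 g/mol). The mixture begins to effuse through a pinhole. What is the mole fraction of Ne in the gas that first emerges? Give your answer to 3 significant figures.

Effusion rate of each component ∝ n_i/√M_i (partial pressure × 1/√M).
x_Ne(eff) = (n_Ne/√M_Ne) / (n_Ne/√M_Ne + n_N₂O/√M_N₂O)
= (3.01/√20.18) / (3.01/√20.18 + 2.30/√44.01) = 0.6700/(0.6700 + 0.3467) = 0.659.

0.659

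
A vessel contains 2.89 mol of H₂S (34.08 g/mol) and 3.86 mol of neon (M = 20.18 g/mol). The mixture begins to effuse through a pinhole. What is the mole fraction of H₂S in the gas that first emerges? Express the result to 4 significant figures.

Each component's effusion rate ∝ (its partial pressure)·(1/√M) ∝ n_i/√M_i.
So x_H₂S in the escaping gas = (n_H₂S/√M_H₂S) / Σ(n_i/√M_i)
= (2.89/√34.08) / (2.89/√34.08 + 3.86/√20.18) = 0.4950/(0.4950 + 0.8593) = 0.3655.

0.3655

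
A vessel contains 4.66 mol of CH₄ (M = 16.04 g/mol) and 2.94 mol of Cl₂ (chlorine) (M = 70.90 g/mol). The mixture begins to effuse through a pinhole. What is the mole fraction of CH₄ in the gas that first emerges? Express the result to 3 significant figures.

0.769

Effusion rate of each component ∝ n_i/√M_i (partial pressure × 1/√M).
So x_CH₄ in the escaping gas = (n_CH₄/√M_CH₄) / Σ(n_i/√M_i)
= (4.66/√16.04) / (4.66/√16.04 + 2.94/√70.90) = 1.164/(1.164 + 0.3492) = 0.769.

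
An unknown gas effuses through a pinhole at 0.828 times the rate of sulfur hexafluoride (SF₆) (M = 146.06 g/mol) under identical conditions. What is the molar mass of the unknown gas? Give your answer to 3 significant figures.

213 g/mol

Graham's law gives rate_X/rate_SF₆ = √(M_SF₆/M_X).
0.828 = √(146.06/M_X)
M_X = 146.06 / 0.828² = 146.06 / 0.6856 = 213 g/mol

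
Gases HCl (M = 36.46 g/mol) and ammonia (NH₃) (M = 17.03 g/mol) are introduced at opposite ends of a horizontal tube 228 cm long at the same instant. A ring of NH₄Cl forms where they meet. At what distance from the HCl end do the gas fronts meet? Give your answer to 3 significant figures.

Graham's law gives d_HCl/d_NH₃ = rate_HCl/rate_NH₃ = √(M_NH₃/M_HCl) = √(17.03/36.46) = 0.6834.
With d_HCl + d_NH₃ = 228 cm, d_NH₃ = 228/(1 + 0.6834) = 135.4 cm.
d_HCl = 228 − 135.4 = 92.6 cm.

92.6 cm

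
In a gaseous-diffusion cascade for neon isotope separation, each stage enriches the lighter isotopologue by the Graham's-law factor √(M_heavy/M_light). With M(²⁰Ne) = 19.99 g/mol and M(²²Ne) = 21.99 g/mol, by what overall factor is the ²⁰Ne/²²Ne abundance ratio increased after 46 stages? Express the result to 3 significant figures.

8.96

The single-stage factor is √(M_heavy/M_light), so 46 stages give [√(21.99/19.99)]^46 = (21.99/19.99)^(46/2).
= 1.10005^23 = 8.96.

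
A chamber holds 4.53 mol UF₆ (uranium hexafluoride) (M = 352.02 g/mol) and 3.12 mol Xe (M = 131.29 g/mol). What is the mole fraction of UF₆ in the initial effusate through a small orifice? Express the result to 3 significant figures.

Effusion rate of each component ∝ n_i/√M_i (partial pressure × 1/√M).
So x_UF₆ in the escaping gas = (n_UF₆/√M_UF₆) / Σ(n_i/√M_i)
= (4.53/√352.02) / (4.53/√352.02 + 3.12/√131.29) = 0.2414/(0.2414 + 0.2723) = 0.470.

0.470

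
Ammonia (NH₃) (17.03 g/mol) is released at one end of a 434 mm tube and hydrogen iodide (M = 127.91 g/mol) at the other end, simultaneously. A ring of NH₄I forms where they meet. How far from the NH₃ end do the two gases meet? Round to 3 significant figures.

Graham's law gives d_NH₃/d_HI = rate_NH₃/rate_HI = √(M_HI/M_NH₃) = √(127.91/17.03) = 2.741.
With d_NH₃ + d_HI = 434 mm, d_HI = 434/(1 + 2.741) = 116.0 mm.
d_NH₃ = 434 − 116.0 = 318 mm.

318 mm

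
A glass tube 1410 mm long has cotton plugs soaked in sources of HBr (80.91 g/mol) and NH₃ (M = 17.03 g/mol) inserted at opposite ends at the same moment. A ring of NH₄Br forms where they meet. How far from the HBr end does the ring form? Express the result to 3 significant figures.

Graham's law gives d_HBr/d_NH₃ = rate_HBr/rate_NH₃ = √(M_NH₃/M_HBr) = √(17.03/80.91) = 0.4588.
With d_HBr + d_NH₃ = 1410 mm, d_NH₃ = 1410/(1 + 0.4588) = 966.6 mm.
d_HBr = 1410 − 966.6 = 443 mm.

443 mm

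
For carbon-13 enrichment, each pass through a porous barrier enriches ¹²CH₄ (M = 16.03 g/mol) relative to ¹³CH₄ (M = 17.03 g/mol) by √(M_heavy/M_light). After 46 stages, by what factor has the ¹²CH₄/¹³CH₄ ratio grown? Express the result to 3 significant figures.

Overall factor = α^46 with α = √(17.03/16.03), i.e. (17.03/16.03)^(46/2).
= 1.06238^23 = 4.02.

4.02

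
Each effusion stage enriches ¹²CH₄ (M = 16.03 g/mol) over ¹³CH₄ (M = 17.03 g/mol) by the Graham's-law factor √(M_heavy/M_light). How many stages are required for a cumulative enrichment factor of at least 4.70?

52

Per stage α = (17.03/16.03)^(1/2) = 1.06238^0.5, giving ln α = 0.03026.
Need α^N ≥ 4.70 ⇒ N ≥ ln(4.70) / ln α = 1.548 / 0.03026 = 51.15.
Minimum whole number of stages: N = 52.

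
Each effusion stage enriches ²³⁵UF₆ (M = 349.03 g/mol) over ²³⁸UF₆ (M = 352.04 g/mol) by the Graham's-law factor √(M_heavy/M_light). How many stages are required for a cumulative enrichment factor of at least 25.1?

751

Single-stage factor α = √(352.04/349.03), so ln α = ½ ln(1.00862) = 0.004293.
Need α^N ≥ 25.1 ⇒ N ≥ ln(25.1) / ln α = 3.223 / 0.004293 = 750.65.
Minimum whole number of stages: N = 751.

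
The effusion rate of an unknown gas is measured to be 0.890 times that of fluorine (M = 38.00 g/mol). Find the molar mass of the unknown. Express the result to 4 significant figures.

47.97 g/mol

Using Graham's law: rate_X/rate_F₂ = √(M_F₂/M_X).
0.890 = √(38.00/M_X)
M_X = 38.00 / 0.890² = 38.00 / 0.7921 = 47.97 g/mol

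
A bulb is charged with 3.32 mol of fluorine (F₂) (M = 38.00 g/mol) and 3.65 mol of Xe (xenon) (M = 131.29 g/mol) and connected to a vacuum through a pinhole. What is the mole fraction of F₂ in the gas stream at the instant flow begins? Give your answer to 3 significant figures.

0.628

Effusion rate of each component ∝ n_i/√M_i (partial pressure × 1/√M).
x_F₂(eff) = (n_F₂/√M_F₂) / (n_F₂/√M_F₂ + n_Xe/√M_Xe)
= (3.32/√38.00) / (3.32/√38.00 + 3.65/√131.29) = 0.5386/(0.5386 + 0.3185) = 0.628.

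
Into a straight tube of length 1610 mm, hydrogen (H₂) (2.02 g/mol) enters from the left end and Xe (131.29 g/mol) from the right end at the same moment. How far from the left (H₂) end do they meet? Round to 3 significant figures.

1430 mm

Graham's law gives d_H₂/d_Xe = rate_H₂/rate_Xe = √(M_Xe/M_H₂) = √(131.29/2.02) = 8.062.
With d_H₂ + d_Xe = 1610 mm, d_Xe = 1610/(1 + 8.062) = 177.7 mm.
d_H₂ = 1610 − 177.7 = 1430 mm.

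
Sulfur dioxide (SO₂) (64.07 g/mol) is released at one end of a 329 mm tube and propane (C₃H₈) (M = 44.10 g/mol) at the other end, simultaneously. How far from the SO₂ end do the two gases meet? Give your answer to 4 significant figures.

149.2 mm

In equal time, each gas travels a distance ∝ its rate ∝ 1/√M, so d_SO₂/d_C₃H₈ = √(M_C₃H₈/M_SO₂) = √(44.10/64.07) = 0.8296.
With d_SO₂ + d_C₃H₈ = 329 mm, d_C₃H₈ = 329/(1 + 0.8296) = 179.8 mm.
d_SO₂ = 329 − 179.8 = 149.2 mm.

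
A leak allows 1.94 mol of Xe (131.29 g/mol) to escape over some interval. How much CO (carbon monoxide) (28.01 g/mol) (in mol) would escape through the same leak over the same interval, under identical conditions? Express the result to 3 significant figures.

4.20 mol

From Graham's law, rate_CO/rate_Xe = √(M_Xe/M_CO) = √(131.29/28.01) = √4.687 = 2.165.
So the amount for CO is 1.94 × 2.165 = 4.20 mol.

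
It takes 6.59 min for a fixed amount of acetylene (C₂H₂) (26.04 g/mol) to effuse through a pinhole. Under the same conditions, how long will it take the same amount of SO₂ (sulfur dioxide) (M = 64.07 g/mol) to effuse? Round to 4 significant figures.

By Graham's law, t_SO₂/t_C₂H₂ = √(M_SO₂/M_C₂H₂) = √(64.07/26.04) = √2.460 = 1.569.
So the time for SO₂ is 6.59 × 1.569 = 10.34 min.

10.34 min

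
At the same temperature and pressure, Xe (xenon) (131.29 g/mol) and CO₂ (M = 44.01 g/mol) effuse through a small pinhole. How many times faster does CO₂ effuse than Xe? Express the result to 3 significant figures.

From Graham's law, rate_CO₂/rate_Xe = √(M_Xe/M_CO₂) = √(131.29/44.01) = √2.983 = 1.73.

1.73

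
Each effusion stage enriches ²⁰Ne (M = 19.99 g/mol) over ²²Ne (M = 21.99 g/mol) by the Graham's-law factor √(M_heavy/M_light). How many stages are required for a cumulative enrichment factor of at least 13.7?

55

Per stage α = (21.99/19.99)^(1/2) = 1.10005^0.5, giving ln α = 0.04768.
Need α^N ≥ 13.7 ⇒ N ≥ ln(13.7) / ln α = 2.617 / 0.04768 = 54.90.
Minimum whole number of stages: N = 55.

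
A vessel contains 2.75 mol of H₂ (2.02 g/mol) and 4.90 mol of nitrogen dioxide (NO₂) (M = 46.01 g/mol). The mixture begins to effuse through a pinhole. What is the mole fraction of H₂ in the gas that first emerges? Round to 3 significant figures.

Rate_i ∝ x_i/√M_i (Graham's law weighted by mole fraction), so the effusate composition follows n_i/√M_i.
x_H₂(eff) = (n_H₂/√M_H₂) / (n_H₂/√M_H₂ + n_NO₂/√M_NO₂)
= (2.75/√2.02) / (2.75/√2.02 + 4.90/√46.01) = 1.935/(1.935 + 0.7224) = 0.728.

0.728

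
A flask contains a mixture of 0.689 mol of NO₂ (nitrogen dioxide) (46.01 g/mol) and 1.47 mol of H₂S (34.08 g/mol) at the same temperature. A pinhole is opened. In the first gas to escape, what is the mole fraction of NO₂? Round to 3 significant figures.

0.287

Rate_i ∝ x_i/√M_i (Graham's law weighted by mole fraction), so the effusate composition follows n_i/√M_i.
Mole fraction of NO₂ in the effusate = (n_NO₂/√M_NO₂) / (n_NO₂/√M_NO₂ + n_H₂S/√M_H₂S)
= (0.689/√46.01) / (0.689/√46.01 + 1.47/√34.08) = 0.1016/(0.1016 + 0.2518) = 0.287.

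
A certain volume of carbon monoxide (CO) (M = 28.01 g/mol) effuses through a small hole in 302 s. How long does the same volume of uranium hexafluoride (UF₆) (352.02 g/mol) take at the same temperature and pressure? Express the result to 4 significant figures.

By Graham's law, t_UF₆/t_CO = √(M_UF₆/M_CO) = √(352.02/28.01) = √12.57 = 3.545.
So the time for UF₆ is 302 × 3.545 = 1071 s.

1071 s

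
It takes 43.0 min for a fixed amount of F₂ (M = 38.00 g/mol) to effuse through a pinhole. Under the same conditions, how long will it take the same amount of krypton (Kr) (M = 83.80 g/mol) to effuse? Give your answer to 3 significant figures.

63.9 min

Using Graham's law: t_Kr/t_F₂ = √(M_Kr/M_F₂) = √(83.80/38.00) = √2.205 = 1.485.
So the time for Kr is 43.0 × 1.485 = 63.9 min.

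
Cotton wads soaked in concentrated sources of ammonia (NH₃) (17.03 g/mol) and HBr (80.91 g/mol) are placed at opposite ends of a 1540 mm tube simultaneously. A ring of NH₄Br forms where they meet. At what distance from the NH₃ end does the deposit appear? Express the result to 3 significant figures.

1060 mm

The fronts meet when d_NH₃ + d_HBr = L with d_NH₃/d_HBr = √(M_HBr/M_NH₃) (Graham's law). Here √(M_HBr/M_NH₃) = √(80.91/17.03) = 2.180.
With d_NH₃ + d_HBr = 1540 mm, d_HBr = 1540/(1 + 2.180) = 484.3 mm.
d_NH₃ = 1540 − 484.3 = 1060 mm.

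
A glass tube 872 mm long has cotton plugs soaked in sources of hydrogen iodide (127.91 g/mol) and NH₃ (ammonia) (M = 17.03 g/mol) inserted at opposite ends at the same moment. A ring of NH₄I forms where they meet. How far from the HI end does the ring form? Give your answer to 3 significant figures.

Distances travelled in equal time are proportional to diffusion rates, so d_HI/d_NH₃ = √(M_NH₃/M_HI) = √(17.03/127.91) = 0.3649.
With d_HI + d_NH₃ = 872 mm, d_NH₃ = 872/(1 + 0.3649) = 638.9 mm.
d_HI = 872 − 638.9 = 233 mm.

233 mm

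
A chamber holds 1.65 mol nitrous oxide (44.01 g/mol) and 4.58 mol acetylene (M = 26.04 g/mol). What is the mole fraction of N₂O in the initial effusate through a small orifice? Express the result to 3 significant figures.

Each component's effusion rate ∝ (its partial pressure)·(1/√M) ∝ n_i/√M_i.
So x_N₂O in the escaping gas = (n_N₂O/√M_N₂O) / Σ(n_i/√M_i)
= (1.65/√44.01) / (1.65/√44.01 + 4.58/√26.04) = 0.2487/(0.2487 + 0.8975) = 0.217.

0.217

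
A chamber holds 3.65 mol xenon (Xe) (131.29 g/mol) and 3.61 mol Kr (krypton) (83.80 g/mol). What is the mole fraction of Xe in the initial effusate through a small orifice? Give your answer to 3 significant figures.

0.447

The effusion rate of species i is ∝ p_i/√M_i ∝ n_i/√M_i.
So x_Xe in the escaping gas = (n_Xe/√M_Xe) / Σ(n_i/√M_i)
= (3.65/√131.29) / (3.65/√131.29 + 3.61/√83.80) = 0.3185/(0.3185 + 0.3944) = 0.447.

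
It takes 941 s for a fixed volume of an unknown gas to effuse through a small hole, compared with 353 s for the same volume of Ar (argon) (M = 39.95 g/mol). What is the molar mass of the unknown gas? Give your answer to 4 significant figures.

Since effusion rate ∝ 1/√M, t_X/t_Ar = √(M_X/M_Ar).
941/353 = 2.666 = √(M_X/39.95)
M_X = 39.95 × 2.666² = 39.95 × 7.106 = 283.9 g/mol

283.9 g/mol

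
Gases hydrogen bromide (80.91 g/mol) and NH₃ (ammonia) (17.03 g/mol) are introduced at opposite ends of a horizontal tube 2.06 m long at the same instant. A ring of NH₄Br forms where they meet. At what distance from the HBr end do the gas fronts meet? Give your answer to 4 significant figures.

0.6479 m

The fronts meet when d_HBr + d_NH₃ = L with d_HBr/d_NH₃ = √(M_NH₃/M_HBr) (Graham's law). Here √(M_NH₃/M_HBr) = √(17.03/80.91) = 0.4588.
With d_HBr + d_NH₃ = 2.06 m, d_NH₃ = 2.06/(1 + 0.4588) = 1.412 m.
d_HBr = 2.06 − 1.412 = 0.6479 m.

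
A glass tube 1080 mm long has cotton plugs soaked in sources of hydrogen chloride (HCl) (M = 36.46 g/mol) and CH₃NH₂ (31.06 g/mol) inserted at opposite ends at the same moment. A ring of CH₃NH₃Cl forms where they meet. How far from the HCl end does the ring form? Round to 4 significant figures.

In equal time, each gas travels a distance ∝ its rate ∝ 1/√M, so d_HCl/d_CH₃NH₂ = √(M_CH₃NH₂/M_HCl) = √(31.06/36.46) = 0.9230.
With d_HCl + d_CH₃NH₂ = 1080 mm, d_CH₃NH₂ = 1080/(1 + 0.9230) = 561.6 mm.
d_HCl = 1080 − 561.6 = 518.4 mm.

518.4 mm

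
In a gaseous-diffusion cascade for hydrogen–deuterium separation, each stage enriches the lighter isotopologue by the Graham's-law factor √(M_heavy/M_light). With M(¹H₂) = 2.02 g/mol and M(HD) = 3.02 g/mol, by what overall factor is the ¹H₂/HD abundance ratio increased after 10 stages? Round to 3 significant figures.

Each stage multiplies the ratio by α = √(3.02/2.02), so after 10 stages the overall factor is α^10 = (3.02/2.02)^(10/2).
= 1.49505^5 = 7.47.

7.47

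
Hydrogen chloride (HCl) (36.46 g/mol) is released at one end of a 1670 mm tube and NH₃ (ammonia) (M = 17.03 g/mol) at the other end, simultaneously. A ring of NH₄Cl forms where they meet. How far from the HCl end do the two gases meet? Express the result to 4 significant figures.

678.0 mm

Graham's law gives d_HCl/d_NH₃ = rate_HCl/rate_NH₃ = √(M_NH₃/M_HCl) = √(17.03/36.46) = 0.6834.
With d_HCl + d_NH₃ = 1670 mm, d_NH₃ = 1670/(1 + 0.6834) = 992.0 mm.
d_HCl = 1670 − 992.0 = 678.0 mm.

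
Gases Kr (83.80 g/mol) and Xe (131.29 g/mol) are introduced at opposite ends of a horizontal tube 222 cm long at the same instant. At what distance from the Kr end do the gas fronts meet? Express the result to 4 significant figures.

123.4 cm

In equal time, each gas travels a distance ∝ its rate ∝ 1/√M, so d_Kr/d_Xe = √(M_Xe/M_Kr) = √(131.29/83.80) = 1.252.
With d_Kr + d_Xe = 222 cm, d_Xe = 222/(1 + 1.252) = 98.59 cm.
d_Kr = 222 − 98.59 = 123.4 cm.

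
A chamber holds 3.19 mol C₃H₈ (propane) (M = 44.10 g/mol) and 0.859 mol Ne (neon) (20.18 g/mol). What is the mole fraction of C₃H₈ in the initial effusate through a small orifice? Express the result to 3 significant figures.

0.715

Each component's effusion rate ∝ (its partial pressure)·(1/√M) ∝ n_i/√M_i.
Mole fraction of C₃H₈ in the effusate = (n_C₃H₈/√M_C₃H₈) / (n_C₃H₈/√M_C₃H₈ + n_Ne/√M_Ne)
= (3.19/√44.10) / (3.19/√44.10 + 0.859/√20.18) = 0.4804/(0.4804 + 0.1912) = 0.715.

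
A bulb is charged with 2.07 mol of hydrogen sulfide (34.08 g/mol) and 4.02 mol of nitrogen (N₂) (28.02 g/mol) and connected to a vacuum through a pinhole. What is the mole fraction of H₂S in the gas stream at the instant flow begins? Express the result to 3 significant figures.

0.318

Effusion rate of each component ∝ n_i/√M_i (partial pressure × 1/√M).
Mole fraction of H₂S in the effusate = (n_H₂S/√M_H₂S) / (n_H₂S/√M_H₂S + n_N₂/√M_N₂)
= (2.07/√34.08) / (2.07/√34.08 + 4.02/√28.02) = 0.3546/(0.3546 + 0.7594) = 0.318.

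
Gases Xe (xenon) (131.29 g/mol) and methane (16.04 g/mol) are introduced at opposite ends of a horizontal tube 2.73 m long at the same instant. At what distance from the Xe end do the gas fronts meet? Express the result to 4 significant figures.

Distances travelled in equal time are proportional to diffusion rates, so d_Xe/d_CH₄ = √(M_CH₄/M_Xe) = √(16.04/131.29) = 0.3495.
With d_Xe + d_CH₄ = 2.73 m, d_CH₄ = 2.73/(1 + 0.3495) = 2.023 m.
d_Xe = 2.73 − 2.023 = 0.7071 m.

0.7071 m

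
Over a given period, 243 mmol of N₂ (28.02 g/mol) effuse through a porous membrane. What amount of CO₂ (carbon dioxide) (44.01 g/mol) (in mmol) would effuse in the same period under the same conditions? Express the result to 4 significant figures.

By Graham's law, rate_CO₂/rate_N₂ = √(M_N₂/M_CO₂) = √(28.02/44.01) = √0.6367 = 0.7979.
So the amount for CO₂ is 243 × 0.7979 = 193.9 mmol.

193.9 mmol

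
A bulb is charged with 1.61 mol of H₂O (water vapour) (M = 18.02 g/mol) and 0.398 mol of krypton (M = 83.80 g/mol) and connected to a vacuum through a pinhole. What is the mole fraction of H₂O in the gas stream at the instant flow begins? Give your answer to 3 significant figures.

0.897

The effusion rate of species i is ∝ p_i/√M_i ∝ n_i/√M_i.
So x_H₂O in the escaping gas = (n_H₂O/√M_H₂O) / Σ(n_i/√M_i)
= (1.61/√18.02) / (1.61/√18.02 + 0.398/√83.80) = 0.3793/(0.3793 + 0.04348) = 0.897.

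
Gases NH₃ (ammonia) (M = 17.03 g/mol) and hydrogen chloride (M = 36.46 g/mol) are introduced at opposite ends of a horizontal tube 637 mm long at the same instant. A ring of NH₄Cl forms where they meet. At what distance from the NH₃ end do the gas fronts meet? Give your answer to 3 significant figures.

In equal time, each gas travels a distance ∝ its rate ∝ 1/√M, so d_NH₃/d_HCl = √(M_HCl/M_NH₃) = √(36.46/17.03) = 1.463.
With d_NH₃ + d_HCl = 637 mm, d_HCl = 637/(1 + 1.463) = 258.6 mm.
d_NH₃ = 637 − 258.6 = 378 mm.

378 mm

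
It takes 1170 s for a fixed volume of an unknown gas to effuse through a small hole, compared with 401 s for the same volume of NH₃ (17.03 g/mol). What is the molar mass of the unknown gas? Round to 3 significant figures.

145 g/mol

By Graham's law, t_X/t_NH₃ = √(M_X/M_NH₃).
1170/401 = 2.918 = √(M_X/17.03)
M_X = 17.03 × 2.918² = 17.03 × 8.513 = 145 g/mol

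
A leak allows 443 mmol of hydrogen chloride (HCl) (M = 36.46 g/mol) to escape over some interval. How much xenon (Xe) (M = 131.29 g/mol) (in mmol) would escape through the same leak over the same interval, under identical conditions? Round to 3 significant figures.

233 mmol

Using Graham's law: rate_Xe/rate_HCl = √(M_HCl/M_Xe) = √(36.46/131.29) = √0.2777 = 0.5270.
So the amount for Xe is 443 × 0.5270 = 233 mmol.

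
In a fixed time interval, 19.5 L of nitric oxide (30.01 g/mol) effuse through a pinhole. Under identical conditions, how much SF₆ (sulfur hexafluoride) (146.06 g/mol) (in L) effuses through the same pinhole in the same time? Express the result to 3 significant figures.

Graham's law gives rate_SF₆/rate_NO = √(M_NO/M_SF₆) = √(30.01/146.06) = √0.2055 = 0.4533.
So the volume for SF₆ is 19.5 × 0.4533 = 8.84 L.

8.84 L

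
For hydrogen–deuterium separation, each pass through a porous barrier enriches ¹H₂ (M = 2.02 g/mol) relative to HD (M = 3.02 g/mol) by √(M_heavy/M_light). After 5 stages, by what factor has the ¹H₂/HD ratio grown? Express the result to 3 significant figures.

2.73

After 5 stages the ratio has grown by (√(3.02/2.02))^5 = (3.02/2.02)^(5/2).
= 1.49505^(5/2) = 2.73.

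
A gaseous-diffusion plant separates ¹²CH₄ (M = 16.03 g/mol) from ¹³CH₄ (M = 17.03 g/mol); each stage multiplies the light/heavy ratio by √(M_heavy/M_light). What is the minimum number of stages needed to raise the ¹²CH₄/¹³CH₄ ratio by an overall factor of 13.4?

86

With α = √(17.03/16.03) per stage, ln α = ½ ln(1.06238) = 0.03026.
Need α^N ≥ 13.4 ⇒ N ≥ ln(13.4) / ln α = 2.595 / 0.03026 = 85.77.
So at least 86 stages are needed.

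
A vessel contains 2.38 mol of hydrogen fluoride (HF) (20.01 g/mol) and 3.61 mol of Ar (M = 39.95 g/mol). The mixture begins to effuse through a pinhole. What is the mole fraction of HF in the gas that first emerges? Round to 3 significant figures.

Effusion rate of each component ∝ n_i/√M_i (partial pressure × 1/√M).
So x_HF in the escaping gas = (n_HF/√M_HF) / Σ(n_i/√M_i)
= (2.38/√20.01) / (2.38/√20.01 + 3.61/√39.95) = 0.5321/(0.5321 + 0.5711) = 0.482.

0.482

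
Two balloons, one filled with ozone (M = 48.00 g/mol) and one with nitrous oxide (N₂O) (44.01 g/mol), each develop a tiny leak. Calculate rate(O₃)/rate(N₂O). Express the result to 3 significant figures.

0.958

From Graham's law, rate_O₃/rate_N₂O = √(M_N₂O/M_O₃) = √(44.01/48.00) = √0.9169 = 0.958.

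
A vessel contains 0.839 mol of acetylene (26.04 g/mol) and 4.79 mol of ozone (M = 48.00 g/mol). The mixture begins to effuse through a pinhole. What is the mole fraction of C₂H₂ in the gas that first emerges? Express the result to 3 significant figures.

Each component's effusion rate ∝ (its partial pressure)·(1/√M) ∝ n_i/√M_i.
x_C₂H₂(eff) = (n_C₂H₂/√M_C₂H₂) / (n_C₂H₂/√M_C₂H₂ + n_O₃/√M_O₃)
= (0.839/√26.04) / (0.839/√26.04 + 4.79/√48.00) = 0.1644/(0.1644 + 0.6914) = 0.192.

0.192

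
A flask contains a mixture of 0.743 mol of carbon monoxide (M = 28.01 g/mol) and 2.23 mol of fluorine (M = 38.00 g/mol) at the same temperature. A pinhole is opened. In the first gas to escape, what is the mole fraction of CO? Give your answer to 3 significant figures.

Rate_i ∝ x_i/√M_i (Graham's law weighted by mole fraction), so the effusate composition follows n_i/√M_i.
x_CO(eff) = (n_CO/√M_CO) / (n_CO/√M_CO + n_F₂/√M_F₂)
= (0.743/√28.01) / (0.743/√28.01 + 2.23/√38.00) = 0.1404/(0.1404 + 0.3618) = 0.280.

0.280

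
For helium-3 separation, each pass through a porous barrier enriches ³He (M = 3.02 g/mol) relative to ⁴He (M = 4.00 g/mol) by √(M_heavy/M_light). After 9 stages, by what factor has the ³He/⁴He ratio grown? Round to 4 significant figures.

3.542

The single-stage factor is √(M_heavy/M_light), so 9 stages give [√(4.00/3.02)]^9 = (4.00/3.02)^(9/2).
= 1.32450^(9/2) = 3.542.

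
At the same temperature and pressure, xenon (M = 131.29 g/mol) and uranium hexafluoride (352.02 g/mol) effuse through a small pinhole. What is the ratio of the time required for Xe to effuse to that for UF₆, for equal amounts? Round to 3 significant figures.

Graham's law gives t_Xe/t_UF₆ = √(M_Xe/M_UF₆) = √(131.29/352.02) = √0.3730 = 0.611.

0.611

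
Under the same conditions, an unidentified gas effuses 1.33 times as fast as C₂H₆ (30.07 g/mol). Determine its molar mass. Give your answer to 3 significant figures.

Graham's law gives rate_X/rate_C₂H₆ = √(M_C₂H₆/M_X).
1.33 = √(30.07/M_X)
M_X = 30.07 / 1.33² = 30.07 / 1.769 = 17.0 g/mol

17.0 g/mol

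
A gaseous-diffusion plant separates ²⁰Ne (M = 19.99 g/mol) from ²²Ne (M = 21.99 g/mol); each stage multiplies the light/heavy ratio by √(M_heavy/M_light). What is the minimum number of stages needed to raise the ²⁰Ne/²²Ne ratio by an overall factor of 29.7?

72

Single-stage factor α = √(21.99/19.99), so ln α = ½ ln(1.10005) = 0.04768.
Need α^N ≥ 29.7 ⇒ N ≥ ln(29.7) / ln α = 3.391 / 0.04768 = 71.13.
Rounding up, N = 72 stages.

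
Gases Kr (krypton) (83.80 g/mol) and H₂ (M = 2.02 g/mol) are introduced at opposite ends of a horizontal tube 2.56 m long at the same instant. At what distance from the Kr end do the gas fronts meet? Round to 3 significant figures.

In equal time, each gas travels a distance ∝ its rate ∝ 1/√M, so d_Kr/d_H₂ = √(M_H₂/M_Kr) = √(2.02/83.80) = 0.1553.
With d_Kr + d_H₂ = 2.56 m, d_H₂ = 2.56/(1 + 0.1553) = 2.216 m.
d_Kr = 2.56 − 2.216 = 0.344 m.

0.344 m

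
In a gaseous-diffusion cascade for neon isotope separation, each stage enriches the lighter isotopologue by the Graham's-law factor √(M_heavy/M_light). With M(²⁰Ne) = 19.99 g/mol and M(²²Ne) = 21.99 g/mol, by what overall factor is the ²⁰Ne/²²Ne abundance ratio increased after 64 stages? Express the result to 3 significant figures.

The single-stage factor is √(M_heavy/M_light), so 64 stages give [√(21.99/19.99)]^64 = (21.99/19.99)^(64/2).
= 1.10005^32 = 21.1.

21.1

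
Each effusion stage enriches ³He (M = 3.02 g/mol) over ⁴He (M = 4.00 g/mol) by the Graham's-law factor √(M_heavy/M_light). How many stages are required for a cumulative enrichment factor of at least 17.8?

21

Per stage α = (4.00/3.02)^(1/2) = 1.32450^0.5, giving ln α = 0.1405.
Need α^N ≥ 17.8 ⇒ N ≥ ln(17.8) / ln α = 2.879 / 0.1405 = 20.49.
So at least 21 stages are needed.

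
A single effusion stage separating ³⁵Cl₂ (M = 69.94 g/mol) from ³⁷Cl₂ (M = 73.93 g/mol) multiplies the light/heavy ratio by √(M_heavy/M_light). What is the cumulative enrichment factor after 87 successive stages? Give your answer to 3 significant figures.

After 87 stages the ratio has grown by (√(73.93/69.94))^87 = (73.93/69.94)^(87/2).
= 1.05705^(87/2) = 11.2.

11.2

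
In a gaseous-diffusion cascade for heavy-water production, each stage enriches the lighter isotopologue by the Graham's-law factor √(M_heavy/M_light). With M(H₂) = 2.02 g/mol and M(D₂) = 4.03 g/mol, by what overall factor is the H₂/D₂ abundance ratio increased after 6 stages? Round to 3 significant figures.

Overall factor = α^6 with α = √(4.03/2.02), i.e. (4.03/2.02)^(6/2).
= 1.99505^3 = 7.94.

7.94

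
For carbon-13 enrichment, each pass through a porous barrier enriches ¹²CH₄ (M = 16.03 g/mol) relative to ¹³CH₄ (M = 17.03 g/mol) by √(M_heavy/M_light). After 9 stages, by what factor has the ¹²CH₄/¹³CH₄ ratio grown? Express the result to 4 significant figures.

The single-stage factor is √(M_heavy/M_light), so 9 stages give [√(17.03/16.03)]^9 = (17.03/16.03)^(9/2).
= 1.06238^(9/2) = 1.313.

1.313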